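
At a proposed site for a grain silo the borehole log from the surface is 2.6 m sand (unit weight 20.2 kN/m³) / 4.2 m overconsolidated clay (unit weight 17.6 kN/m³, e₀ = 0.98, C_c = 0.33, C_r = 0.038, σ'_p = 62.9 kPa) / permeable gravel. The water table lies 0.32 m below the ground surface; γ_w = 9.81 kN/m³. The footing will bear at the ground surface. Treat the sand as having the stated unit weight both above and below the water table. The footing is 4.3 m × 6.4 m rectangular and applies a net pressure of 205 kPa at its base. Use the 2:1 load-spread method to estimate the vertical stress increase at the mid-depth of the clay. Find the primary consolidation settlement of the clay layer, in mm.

S_c ≈ 160 mm

Mid-depth of clay below the ground surface: z = 2.6 + 4.2/2 = 4.7 m.
Total vertical stress at mid-clay: σ_v = 20.2×2.6 + 17.6×2.1 = 89.48 kPa.
Pore pressure: u = 9.81×(4.7 − 0.32) = 42.968 kPa.
Initial effective stress: σ'_0 = σ_v − u = 89.48 − 42.968 = 46.512 kPa.
Stress increase at mid-clay by the 2:1 spreading method:
Δσ = qBL/((B+z)(L+z)) = 205×4.3×6.4/((4.3+4.7)(6.4+4.7)) = 56.472 kPa
Final effective stress: σ'_f = 46.512 + 56.472 = 102.98 kPa.
σ'_f = 102.98 > σ'_p = 62.9 kPa, so the stress path crosses the preconsolidation pressure — recompression up to σ'_p, then virgin compression beyond:
S_c = H/(1+e₀)·[C_r·log₁₀(σ'_p/σ'_0) + C_c·log₁₀(σ'_f/σ'_p)]
    = 4.2/1.98 × [0.038×log₁₀(62.9/46.512) + 0.33×log₁₀(102.98/62.9)]
    = 2.1212 × [0.0049813 + 0.070654] = 0.1604 m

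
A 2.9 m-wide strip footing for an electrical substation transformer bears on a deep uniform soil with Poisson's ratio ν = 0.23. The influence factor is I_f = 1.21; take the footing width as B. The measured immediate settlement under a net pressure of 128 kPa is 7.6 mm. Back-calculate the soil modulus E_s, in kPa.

S_e = q·B·(1−ν²)/E_s · I_f  ⇒  E_s = q·B·(1−ν²)·I_f / S_e.
E_s = 128 × 2.9 × 0.9471 × 1.21 / 0.0076 = 55970 kPa

E_s ≈ 56000 kPa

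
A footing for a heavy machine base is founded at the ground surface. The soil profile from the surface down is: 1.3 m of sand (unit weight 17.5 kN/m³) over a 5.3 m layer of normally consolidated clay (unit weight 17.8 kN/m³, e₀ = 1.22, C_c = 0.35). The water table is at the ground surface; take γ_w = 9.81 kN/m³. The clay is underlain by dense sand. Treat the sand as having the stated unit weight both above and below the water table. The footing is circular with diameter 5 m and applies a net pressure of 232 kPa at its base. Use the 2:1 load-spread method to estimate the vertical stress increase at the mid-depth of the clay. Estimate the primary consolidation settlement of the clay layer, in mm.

Mid-depth of clay below the ground surface: z = 1.3 + 5.3/2 = 3.95 m.
Total vertical stress at mid-clay: σ_v = 17.5×1.3 + 17.8×2.65 = 69.92 kPa.
Pore pressure: u = 9.81×(3.95 − 0) = 38.75 kPa.
Initial effective stress: σ'_0 = σ_v − u = 69.92 − 38.75 = 31.17 kPa.
Stress increase at mid-clay by the 2:1 spreading method:
Δσ ≈ qD²/(D+z)² = 232×5²/(5+3.95)² = 72.407 kPa
Final effective stress: σ'_f = σ'_0 + Δσ = 31.17 + 72.407 = 103.58 kPa.
Normally consolidated clay, so the full stress increment lies on the virgin compression line:
S_c = C_c·H/(1+e₀)·log₁₀(σ'_f/σ'_0) = 0.35×5.3/(1+1.22)×log₁₀(103.58/31.17)
    = 0.83559 × 0.52154 = 0.4358 m

S_c ≈ 436 mm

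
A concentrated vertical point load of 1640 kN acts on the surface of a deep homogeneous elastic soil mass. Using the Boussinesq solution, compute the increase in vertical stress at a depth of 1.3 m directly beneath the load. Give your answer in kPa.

Δσ_z ≈ 463 kPa

Boussinesq vertical stress below a point load on an elastic half-space:
Δσ_z = 3P/(2πz²) · [1 + (r/z)²]^(−5/2)
r/z = 0/1.3 = 0; [1+(r/z)²]^(−5/2) = 1.
Δσ_z = 3×1640/(2π×1.3²) × 1 = 463.34 × 1 = 463.3 kPa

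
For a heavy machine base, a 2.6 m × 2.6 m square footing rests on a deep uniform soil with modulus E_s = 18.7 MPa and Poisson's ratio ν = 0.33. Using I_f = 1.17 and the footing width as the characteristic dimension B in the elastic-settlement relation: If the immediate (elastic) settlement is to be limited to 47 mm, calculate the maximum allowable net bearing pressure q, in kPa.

E_s = 18.7 MPa = 18700 kPa.
S_e = q·B·(1−ν²)/E_s · I_f  ⇒  q = S_e·E_s / (B·(1−ν²)·I_f).
q = 0.047 × 18700 / (2.6 × 0.8911 × 1.17) = 324.2 kPa

q ≈ 324 kPa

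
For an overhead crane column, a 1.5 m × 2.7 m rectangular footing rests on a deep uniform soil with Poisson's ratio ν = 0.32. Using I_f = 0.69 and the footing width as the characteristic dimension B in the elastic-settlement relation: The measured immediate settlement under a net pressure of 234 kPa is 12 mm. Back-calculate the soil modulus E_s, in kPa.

E_s ≈ 18100 kPa

S_e = q·B·(1−ν²)/E_s · I_f  ⇒  E_s = q·B·(1−ν²)·I_f / S_e.
E_s = 234 × 1.5 × 0.8976 × 0.69 / 0.012 = 18120 kPa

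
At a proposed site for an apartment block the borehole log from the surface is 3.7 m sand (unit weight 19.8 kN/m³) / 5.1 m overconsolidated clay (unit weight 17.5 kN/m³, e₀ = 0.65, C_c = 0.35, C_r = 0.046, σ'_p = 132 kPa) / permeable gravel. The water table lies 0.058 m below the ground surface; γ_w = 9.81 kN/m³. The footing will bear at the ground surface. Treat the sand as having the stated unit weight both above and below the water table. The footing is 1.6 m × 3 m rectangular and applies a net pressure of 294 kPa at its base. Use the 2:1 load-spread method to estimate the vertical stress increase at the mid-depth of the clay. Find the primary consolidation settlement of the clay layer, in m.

Mid-depth of clay below the ground surface: z = 3.7 + 5.1/2 = 6.25 m.
Total vertical stress at mid-clay: σ_v = 19.8×3.7 + 17.5×2.55 = 117.89 kPa.
Pore pressure: u = 9.81×(6.25 − 0.058) = 60.744 kPa.
Initial effective stress: σ'_0 = σ_v − u = 117.89 − 60.744 = 57.146 kPa.
Stress increase at mid-clay by the 2:1 spreading method:
Δσ = qBL/((B+z)(L+z)) = 294×1.6×3/((1.6+6.25)(3+6.25)) = 19.435 kPa
Final effective stress: σ'_f = 57.146 + 19.435 = 76.581 kPa.
σ'_f = 76.581 ≤ σ'_p = 132 kPa, so the clay remains overconsolidated and only the recompression index applies:
S_c = C_r·H/(1+e₀)·log₁₀(σ'_f/σ'_0) = 0.046×5.1/1.65×log₁₀(76.581/57.146)
    = 0.14218 × 0.12714 = 0.01808 m

S_c ≈ 0.0181 m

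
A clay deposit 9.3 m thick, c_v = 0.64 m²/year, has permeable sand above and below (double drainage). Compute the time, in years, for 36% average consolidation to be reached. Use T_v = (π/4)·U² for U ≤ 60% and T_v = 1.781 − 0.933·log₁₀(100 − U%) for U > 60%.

t ≈ 3.44 years

Drainage path length: H_d = H/2 = 4.65 m (double drainage).
U ≤ 60%: T_v = (π/4)·U² = (π/4)×0.36² = 0.10179.
t = T_v·H_d²/c_v = 0.10179×4.65²/0.64 = 3.439 years.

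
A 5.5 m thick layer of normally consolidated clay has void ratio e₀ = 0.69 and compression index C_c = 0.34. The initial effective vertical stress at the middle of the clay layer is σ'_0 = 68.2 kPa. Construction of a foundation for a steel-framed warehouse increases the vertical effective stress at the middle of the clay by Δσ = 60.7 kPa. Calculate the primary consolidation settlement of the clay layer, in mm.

Final effective stress: σ'_f = σ'_0 + Δσ = 68.2 + 60.7 = 128.9 kPa.
Normally consolidated clay, so the full stress increment lies on the virgin compression line:
S_c = C_c·H/(1+e₀)·log₁₀(σ'_f/σ'_0) = 0.34×5.5/(1+0.69)×log₁₀(128.9/68.2)
    = 1.1065 × 0.27647 = 0.3059 m

S_c ≈ 306 mm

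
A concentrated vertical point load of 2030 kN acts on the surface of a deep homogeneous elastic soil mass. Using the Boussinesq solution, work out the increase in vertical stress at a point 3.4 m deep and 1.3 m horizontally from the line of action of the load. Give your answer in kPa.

Δσ_z ≈ 59.6 kPa

Boussinesq vertical stress below a point load on an elastic half-space:
Δσ_z = 3P/(2πz²) · [1 + (r/z)²]^(−5/2)
r/z = 1.3/3.4 = 0.38235; [1+(r/z)²]^(−5/2) = 0.71098.
Δσ_z = 3×2030/(2π×3.4²) × 0.71098 = 83.845 × 0.71098 = 59.61 kPa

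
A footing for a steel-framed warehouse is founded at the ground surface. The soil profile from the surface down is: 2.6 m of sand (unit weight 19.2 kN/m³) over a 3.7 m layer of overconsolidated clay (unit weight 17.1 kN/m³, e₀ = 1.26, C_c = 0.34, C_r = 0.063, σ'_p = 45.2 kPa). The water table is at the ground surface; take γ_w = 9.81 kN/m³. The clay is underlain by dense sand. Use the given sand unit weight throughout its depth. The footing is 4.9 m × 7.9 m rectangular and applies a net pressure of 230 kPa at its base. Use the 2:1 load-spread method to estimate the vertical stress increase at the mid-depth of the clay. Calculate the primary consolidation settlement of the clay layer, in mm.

Mid-depth of clay below the ground surface: z = 2.6 + 3.7/2 = 4.45 m.
Total vertical stress at mid-clay: σ_v = 19.2×2.6 + 17.1×1.85 = 81.555 kPa.
Pore pressure: u = 9.81×(4.45 − 0) = 43.655 kPa.
Initial effective stress: σ'_0 = σ_v − u = 81.555 − 43.655 = 37.9 kPa.
Stress increase at mid-clay by the 2:1 spreading method:
Δσ = qBL/((B+z)(L+z)) = 230×4.9×7.9/((4.9+4.45)(7.9+4.45)) = 77.103 kPa
Final effective stress: σ'_f = 37.9 + 77.103 = 115 kPa.
σ'_f = 115 > σ'_p = 45.2 kPa, so the stress path crosses the preconsolidation pressure — recompression up to σ'_p, then virgin compression beyond:
S_c = H/(1+e₀)·[C_r·log₁₀(σ'_p/σ'_0) + C_c·log₁₀(σ'_f/σ'_p)]
    = 3.7/2.26 × [0.063×log₁₀(45.2/37.9) + 0.34×log₁₀(115/45.2)]
    = 1.6372 × [0.0048195 + 0.13789] = 0.2336 m

S_c ≈ 234 mm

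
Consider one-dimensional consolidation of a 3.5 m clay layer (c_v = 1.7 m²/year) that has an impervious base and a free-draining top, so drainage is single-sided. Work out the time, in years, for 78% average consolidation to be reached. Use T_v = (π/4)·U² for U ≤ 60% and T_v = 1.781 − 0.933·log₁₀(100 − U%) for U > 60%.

Drainage path length: H_d = H = 3.5 m (single drainage).
U > 60%: T_v = 1.781 − 0.933·log₁₀(100 − 78) = 0.52852.
t = T_v·H_d²/c_v = 0.52852×3.5²/1.7 = 3.808 years.

t ≈ 3.81 years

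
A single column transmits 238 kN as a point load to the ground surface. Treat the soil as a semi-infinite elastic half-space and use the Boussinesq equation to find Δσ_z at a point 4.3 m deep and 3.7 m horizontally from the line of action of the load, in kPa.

Boussinesq vertical stress below a point load on an elastic half-space:
Δσ_z = 3P/(2πz²) · [1 + (r/z)²]^(−5/2)
r/z = 3.7/4.3 = 0.86047; [1+(r/z)²]^(−5/2) = 0.25025.
Δσ_z = 3×238/(2π×4.3²) × 0.25025 = 6.1458 × 0.25025 = 1.538 kPa

Δσ_z ≈ 1.54 kPa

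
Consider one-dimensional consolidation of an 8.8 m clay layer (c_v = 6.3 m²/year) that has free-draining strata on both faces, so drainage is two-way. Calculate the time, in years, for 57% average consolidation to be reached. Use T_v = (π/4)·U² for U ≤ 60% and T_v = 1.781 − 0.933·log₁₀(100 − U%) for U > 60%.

Drainage path length: H_d = H/2 = 4.4 m (double drainage).
U ≤ 60%: T_v = (π/4)·U² = (π/4)×0.57² = 0.25518.
t = T_v·H_d²/c_v = 0.25518×4.4²/6.3 = 0.7842 years.

t ≈ 0.784 years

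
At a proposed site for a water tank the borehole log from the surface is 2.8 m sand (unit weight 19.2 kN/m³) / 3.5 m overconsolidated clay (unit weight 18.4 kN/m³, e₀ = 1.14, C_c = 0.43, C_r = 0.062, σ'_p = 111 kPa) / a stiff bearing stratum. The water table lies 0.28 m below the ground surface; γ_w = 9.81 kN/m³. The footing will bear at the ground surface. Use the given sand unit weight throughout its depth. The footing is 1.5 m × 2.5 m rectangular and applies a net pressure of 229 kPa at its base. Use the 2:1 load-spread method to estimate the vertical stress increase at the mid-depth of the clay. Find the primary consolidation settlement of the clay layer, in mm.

S_c ≈ 16.6 mm

Mid-depth of clay below the ground surface: z = 2.8 + 3.5/2 = 4.55 m.
Total vertical stress at mid-clay: σ_v = 19.2×2.8 + 18.4×1.75 = 85.96 kPa.
Pore pressure: u = 9.81×(4.55 − 0.28) = 41.889 kPa.
Initial effective stress: σ'_0 = σ_v − u = 85.96 − 41.889 = 44.071 kPa.
Stress increase at mid-clay by the 2:1 spreading method:
Δσ = qBL/((B+z)(L+z)) = 229×1.5×2.5/((1.5+4.55)(2.5+4.55)) = 20.134 kPa
Final effective stress: σ'_f = 44.071 + 20.134 = 64.205 kPa.
σ'_f = 64.205 ≤ σ'_p = 111 kPa, so the clay remains overconsolidated and only the recompression index applies:
S_c = C_r·H/(1+e₀)·log₁₀(σ'_f/σ'_0) = 0.062×3.5/2.14×log₁₀(64.205/44.071)
    = 0.1014 × 0.16342 = 0.01657 m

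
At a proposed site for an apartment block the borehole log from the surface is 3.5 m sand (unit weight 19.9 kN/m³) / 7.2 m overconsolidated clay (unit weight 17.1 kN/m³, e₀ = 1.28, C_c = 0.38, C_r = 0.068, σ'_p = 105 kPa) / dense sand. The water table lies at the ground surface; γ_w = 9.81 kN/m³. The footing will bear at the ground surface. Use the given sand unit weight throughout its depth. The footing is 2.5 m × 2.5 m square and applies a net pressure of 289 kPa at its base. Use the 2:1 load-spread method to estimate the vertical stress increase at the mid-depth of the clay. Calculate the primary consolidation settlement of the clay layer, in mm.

Mid-depth of clay below the ground surface: z = 3.5 + 7.2/2 = 7.1 m.
Total vertical stress at mid-clay: σ_v = 19.9×3.5 + 17.1×3.6 = 131.21 kPa.
Pore pressure: u = 9.81×(7.1 − 0) = 69.651 kPa.
Initial effective stress: σ'_0 = σ_v − u = 131.21 − 69.651 = 61.559 kPa.
Stress increase at mid-clay by the 2:1 spreading method:
Δσ = qBL/((B+z)(L+z)) = 289×2.5×2.5/((2.5+7.1)(2.5+7.1)) = 19.599 kPa
Final effective stress: σ'_f = 61.559 + 19.599 = 81.158 kPa.
σ'_f = 81.158 ≤ σ'_p = 105 kPa, so the clay remains overconsolidated and only the recompression index applies:
S_c = C_r·H/(1+e₀)·log₁₀(σ'_f/σ'_0) = 0.068×7.2/2.28×log₁₀(81.158/61.559)
    = 0.21474 × 0.12004 = 0.02578 m

S_c ≈ 25.8 mm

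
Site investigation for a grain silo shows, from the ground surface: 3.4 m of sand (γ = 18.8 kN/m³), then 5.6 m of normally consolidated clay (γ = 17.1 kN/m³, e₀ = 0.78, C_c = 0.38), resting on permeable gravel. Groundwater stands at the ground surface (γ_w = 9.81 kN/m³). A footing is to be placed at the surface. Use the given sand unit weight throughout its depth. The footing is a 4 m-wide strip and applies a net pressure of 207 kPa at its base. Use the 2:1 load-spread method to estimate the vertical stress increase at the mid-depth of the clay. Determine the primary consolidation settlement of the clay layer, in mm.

S_c ≈ 495 mm

Mid-depth of clay below the ground surface: z = 3.4 + 5.6/2 = 6.2 m.
Total vertical stress at mid-clay: σ_v = 18.8×3.4 + 17.1×2.8 = 111.8 kPa.
Pore pressure: u = 9.81×(6.2 − 0) = 60.822 kPa.
Initial effective stress: σ'_0 = σ_v − u = 111.8 − 60.822 = 50.978 kPa.
Stress increase at mid-clay by the 2:1 spreading method:
Δσ = qB/(B+z) = 207×4/(4+6.2) = 81.176 kPa
Final effective stress: σ'_f = σ'_0 + Δσ = 50.978 + 81.176 = 132.15 kPa.
Normally consolidated clay, so the full stress increment lies on the virgin compression line:
S_c = C_c·H/(1+e₀)·log₁₀(σ'_f/σ'_0) = 0.38×5.6/(1+0.78)×log₁₀(132.15/50.978)
    = 1.1955 × 0.41368 = 0.4946 m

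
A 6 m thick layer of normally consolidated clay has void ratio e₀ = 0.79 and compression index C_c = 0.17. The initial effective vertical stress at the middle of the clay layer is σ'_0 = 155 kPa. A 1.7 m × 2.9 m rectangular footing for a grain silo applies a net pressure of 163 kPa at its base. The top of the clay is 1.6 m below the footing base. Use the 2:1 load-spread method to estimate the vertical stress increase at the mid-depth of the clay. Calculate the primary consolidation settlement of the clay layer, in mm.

S_c ≈ 25.8 mm

Mid-depth of clay below the footing base: z = 1.6 + 6/2 = 4.6 m.
Stress increase at mid-clay by the 2:1 spreading method:
Δσ = qBL/((B+z)(L+z)) = 163×1.7×2.9/((1.7+4.6)(2.9+4.6)) = 17.007 kPa
Final effective stress: σ'_f = σ'_0 + Δσ = 155 + 17.007 = 172.01 kPa.
Normally consolidated clay, so the full stress increment lies on the virgin compression line:
S_c = C_c·H/(1+e₀)·log₁₀(σ'_f/σ'_0) = 0.17×6/(1+0.79)×log₁₀(172.01/155)
    = 0.56983 × 0.045222 = 0.02577 m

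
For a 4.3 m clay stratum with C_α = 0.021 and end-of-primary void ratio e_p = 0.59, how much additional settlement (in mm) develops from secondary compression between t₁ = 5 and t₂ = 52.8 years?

S_s ≈ 58.1 mm

Secondary compression: S_s = C_α·H/(1+e_p)·log₁₀(t₂/t₁)
S_s = 0.021×4.3/(1+0.59)×log₁₀(52.8/5)
    = 0.05679 × 1.024 = 0.05814 m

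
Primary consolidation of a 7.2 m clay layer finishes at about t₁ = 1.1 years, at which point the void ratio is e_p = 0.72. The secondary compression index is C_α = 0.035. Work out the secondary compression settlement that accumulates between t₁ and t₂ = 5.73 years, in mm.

S_s ≈ 105 mm

Secondary compression: S_s = C_α·H/(1+e_p)·log₁₀(t₂/t₁)
S_s = 0.035×7.2/(1+0.72)×log₁₀(5.73/1.1)
    = 0.1465 × 0.7168 = 0.105 m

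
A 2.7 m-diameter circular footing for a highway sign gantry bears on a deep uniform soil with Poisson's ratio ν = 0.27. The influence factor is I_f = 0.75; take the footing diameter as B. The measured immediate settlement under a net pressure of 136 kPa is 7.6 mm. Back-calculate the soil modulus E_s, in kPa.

E_s ≈ 33600 kPa

S_e = q·B·(1−ν²)/E_s · I_f  ⇒  E_s = q·B·(1−ν²)·I_f / S_e.
E_s = 136 × 2.7 × 0.9271 × 0.75 / 0.0076 = 33600 kPa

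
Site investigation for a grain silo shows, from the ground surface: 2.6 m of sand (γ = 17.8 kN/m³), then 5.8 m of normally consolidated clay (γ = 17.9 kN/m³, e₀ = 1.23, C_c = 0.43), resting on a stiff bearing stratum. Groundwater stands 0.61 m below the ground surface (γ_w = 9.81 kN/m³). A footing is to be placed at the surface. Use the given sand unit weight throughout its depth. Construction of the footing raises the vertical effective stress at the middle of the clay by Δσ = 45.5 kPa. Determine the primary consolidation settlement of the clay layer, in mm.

Mid-depth of clay below the ground surface: z = 2.6 + 5.8/2 = 5.5 m.
Total vertical stress at mid-clay: σ_v = 17.8×2.6 + 17.9×2.9 = 98.19 kPa.
Pore pressure: u = 9.81×(5.5 − 0.61) = 47.971 kPa.
Initial effective stress: σ'_0 = σ_v − u = 98.19 − 47.971 = 50.219 kPa.
Final effective stress: σ'_f = σ'_0 + Δσ = 50.219 + 45.5 = 95.719 kPa.
Normally consolidated clay, so the full stress increment lies on the virgin compression line:
S_c = C_c·H/(1+e₀)·log₁₀(σ'_f/σ'_0) = 0.43×5.8/(1+1.23)×log₁₀(95.719/50.219)
    = 1.1184 × 0.28013 = 0.3133 m

S_c ≈ 313 mm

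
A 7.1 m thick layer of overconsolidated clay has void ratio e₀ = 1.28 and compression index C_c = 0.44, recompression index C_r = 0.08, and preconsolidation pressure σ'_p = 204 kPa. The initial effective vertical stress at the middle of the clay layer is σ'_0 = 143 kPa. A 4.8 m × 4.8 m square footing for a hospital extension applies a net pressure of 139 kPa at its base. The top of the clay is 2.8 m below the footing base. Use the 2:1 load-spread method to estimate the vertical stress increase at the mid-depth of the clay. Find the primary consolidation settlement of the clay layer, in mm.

S_c ≈ 17.9 mm

Mid-depth of clay below the footing base: z = 2.8 + 7.1/2 = 6.35 m.
Stress increase at mid-clay by the 2:1 spreading method:
Δσ = qBL/((B+z)(L+z)) = 139×4.8×4.8/((4.8+6.35)(4.8+6.35)) = 25.76 kPa
Final effective stress: σ'_f = 143 + 25.76 = 168.76 kPa.
σ'_f = 168.76 ≤ σ'_p = 204 kPa, so the clay remains overconsolidated and only the recompression index applies:
S_c = C_r·H/(1+e₀)·log₁₀(σ'_f/σ'_0) = 0.08×7.1/2.28×log₁₀(168.76/143)
    = 0.24912 × 0.071933 = 0.01792 m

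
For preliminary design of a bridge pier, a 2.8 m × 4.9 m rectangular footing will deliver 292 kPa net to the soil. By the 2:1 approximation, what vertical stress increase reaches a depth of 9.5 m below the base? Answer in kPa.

By the 2:1 method the load spreads at 1 horizontal : 2 vertical, so at depth z the loaded area has grown by z in each plan dimension:
Δσ = qBL/((B+z)(L+z)) = 292×2.8×4.9/((2.8+9.5)(4.9+9.5)) = 22.619 kPa

Δσ_z ≈ 22.6 kPa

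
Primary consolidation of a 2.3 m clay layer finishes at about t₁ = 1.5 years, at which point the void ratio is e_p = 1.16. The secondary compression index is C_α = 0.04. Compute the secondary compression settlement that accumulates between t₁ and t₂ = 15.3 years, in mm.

S_s ≈ 43 mm

Secondary compression: S_s = C_α·H/(1+e_p)·log₁₀(t₂/t₁)
S_s = 0.04×2.3/(1+1.16)×log₁₀(15.3/1.5)
    = 0.04259 × 1.009 = 0.04296 m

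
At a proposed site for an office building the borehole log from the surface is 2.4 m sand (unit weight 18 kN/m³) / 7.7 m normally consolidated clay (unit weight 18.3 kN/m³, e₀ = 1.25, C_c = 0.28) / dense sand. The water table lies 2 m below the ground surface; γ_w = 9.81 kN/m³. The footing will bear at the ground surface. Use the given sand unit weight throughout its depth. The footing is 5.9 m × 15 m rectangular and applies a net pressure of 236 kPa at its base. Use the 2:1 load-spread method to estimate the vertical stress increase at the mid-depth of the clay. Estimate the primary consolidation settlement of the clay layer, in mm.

Mid-depth of clay below the ground surface: z = 2.4 + 7.7/2 = 6.25 m.
Total vertical stress at mid-clay: σ_v = 18×2.4 + 18.3×3.85 = 113.66 kPa.
Pore pressure: u = 9.81×(6.25 − 2) = 41.693 kPa.
Initial effective stress: σ'_0 = σ_v − u = 113.66 − 41.693 = 71.967 kPa.
Stress increase at mid-clay by the 2:1 spreading method:
Δσ = qBL/((B+z)(L+z)) = 236×5.9×15/((5.9+6.25)(15+6.25)) = 80.895 kPa
Final effective stress: σ'_f = σ'_0 + Δσ = 71.967 + 80.895 = 152.86 kPa.
Normally consolidated clay, so the full stress increment lies on the virgin compression line:
S_c = C_c·H/(1+e₀)·log₁₀(σ'_f/σ'_0) = 0.28×7.7/(1+1.25)×log₁₀(152.86/71.967)
    = 0.95822 × 0.32716 = 0.3135 m

S_c ≈ 313 mm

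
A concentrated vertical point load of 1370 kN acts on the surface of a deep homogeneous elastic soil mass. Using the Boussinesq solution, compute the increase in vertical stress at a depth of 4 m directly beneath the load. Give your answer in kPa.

Δσ_z ≈ 40.9 kPa

Boussinesq vertical stress below a point load on an elastic half-space:
Δσ_z = 3P/(2πz²) · [1 + (r/z)²]^(−5/2)
r/z = 0/4 = 0; [1+(r/z)²]^(−5/2) = 1.
Δσ_z = 3×1370/(2π×4²) × 1 = 40.883 × 1 = 40.88 kPa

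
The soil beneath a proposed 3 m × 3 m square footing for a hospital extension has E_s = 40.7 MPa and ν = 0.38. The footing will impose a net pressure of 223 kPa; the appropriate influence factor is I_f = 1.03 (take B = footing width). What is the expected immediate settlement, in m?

S_e ≈ 0.0145 m

Immediate (elastic) settlement: S_e = q·B·(1−ν²)/E_s · I_f.
E_s = 40.7 MPa = 40700 kPa.
S_e = 223 × 3 × (1 − 0.38²) / 40700 × 1.03
    = 223 × 3 × 0.8556 / 40700 × 1.03
    = 0.01449 m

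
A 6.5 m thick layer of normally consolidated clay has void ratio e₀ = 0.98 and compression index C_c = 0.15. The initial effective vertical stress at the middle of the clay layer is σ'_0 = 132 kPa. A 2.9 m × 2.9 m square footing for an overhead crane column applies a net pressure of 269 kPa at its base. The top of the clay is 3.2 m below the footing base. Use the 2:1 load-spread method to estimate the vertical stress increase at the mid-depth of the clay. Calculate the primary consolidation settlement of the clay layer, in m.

Mid-depth of clay below the footing base: z = 3.2 + 6.5/2 = 6.45 m.
Stress increase at mid-clay by the 2:1 spreading method:
Δσ = qBL/((B+z)(L+z)) = 269×2.9×2.9/((2.9+6.45)(2.9+6.45)) = 25.878 kPa
Final effective stress: σ'_f = σ'_0 + Δσ = 132 + 25.878 = 157.88 kPa.
Normally consolidated clay, so the full stress increment lies on the virgin compression line:
S_c = C_c·H/(1+e₀)·log₁₀(σ'_f/σ'_0) = 0.15×6.5/(1+0.98)×log₁₀(157.88/132)
    = 0.49242 × 0.077753 = 0.03829 m

S_c ≈ 0.0383 m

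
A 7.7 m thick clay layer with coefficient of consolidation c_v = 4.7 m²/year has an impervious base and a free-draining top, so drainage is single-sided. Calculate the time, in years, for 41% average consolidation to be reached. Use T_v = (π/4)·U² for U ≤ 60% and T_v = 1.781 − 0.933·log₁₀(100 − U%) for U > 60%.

Drainage path length: H_d = H = 7.7 m (single drainage).
U ≤ 60%: T_v = (π/4)·U² = (π/4)×0.41² = 0.13203.
t = T_v·H_d²/c_v = 0.13203×7.7²/4.7 = 1.666 years.

t ≈ 1.67 years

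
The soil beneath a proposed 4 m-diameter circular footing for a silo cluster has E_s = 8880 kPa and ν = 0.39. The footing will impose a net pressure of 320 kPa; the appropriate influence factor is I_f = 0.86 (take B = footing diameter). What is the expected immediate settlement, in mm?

S_e ≈ 105 mm

Immediate (elastic) settlement: S_e = q·B·(1−ν²)/E_s · I_f.
S_e = 320 × 4 × (1 − 0.39²) / 8880 × 0.86
    = 320 × 4 × 0.8479 / 8880 × 0.86
    = 0.1051 m = 105.1 mm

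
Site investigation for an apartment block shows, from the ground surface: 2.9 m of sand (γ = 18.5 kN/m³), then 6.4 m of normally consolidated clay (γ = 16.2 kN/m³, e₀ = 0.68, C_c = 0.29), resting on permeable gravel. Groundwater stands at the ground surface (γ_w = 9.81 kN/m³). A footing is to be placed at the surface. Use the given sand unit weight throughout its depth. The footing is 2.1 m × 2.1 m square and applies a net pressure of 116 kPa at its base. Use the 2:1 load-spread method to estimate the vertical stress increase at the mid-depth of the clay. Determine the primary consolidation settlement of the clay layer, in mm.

Mid-depth of clay below the ground surface: z = 2.9 + 6.4/2 = 6.1 m.
Total vertical stress at mid-clay: σ_v = 18.5×2.9 + 16.2×3.2 = 105.49 kPa.
Pore pressure: u = 9.81×(6.1 − 0) = 59.841 kPa.
Initial effective stress: σ'_0 = σ_v − u = 105.49 − 59.841 = 45.649 kPa.
Stress increase at mid-clay by the 2:1 spreading method:
Δσ = qBL/((B+z)(L+z)) = 116×2.1×2.1/((2.1+6.1)(2.1+6.1)) = 7.608 kPa
Final effective stress: σ'_f = σ'_0 + Δσ = 45.649 + 7.608 = 53.257 kPa.
Normally consolidated clay, so the full stress increment lies on the virgin compression line:
S_c = C_c·H/(1+e₀)·log₁₀(σ'_f/σ'_0) = 0.29×6.4/(1+0.68)×log₁₀(53.257/45.649)
    = 1.1048 × 0.066945 = 0.07396 m

S_c ≈ 74 mm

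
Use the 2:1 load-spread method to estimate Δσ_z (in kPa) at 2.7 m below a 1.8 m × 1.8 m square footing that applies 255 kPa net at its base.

By the 2:1 method the load spreads at 1 horizontal : 2 vertical, so at depth z the loaded area has grown by z in each plan dimension:
Δσ = qBL/((B+z)(L+z)) = 255×1.8×1.8/((1.8+2.7)(1.8+2.7)) = 40.8 kPa

Δσ_z ≈ 40.8 kPa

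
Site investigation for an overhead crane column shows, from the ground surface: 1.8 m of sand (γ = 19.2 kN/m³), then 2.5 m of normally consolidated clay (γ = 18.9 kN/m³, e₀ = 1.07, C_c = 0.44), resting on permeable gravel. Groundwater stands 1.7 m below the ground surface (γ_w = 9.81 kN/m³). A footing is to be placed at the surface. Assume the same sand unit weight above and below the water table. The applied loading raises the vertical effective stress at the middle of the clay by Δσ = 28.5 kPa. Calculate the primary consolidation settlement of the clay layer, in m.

S_c ≈ 0.113 m

Mid-depth of clay below the ground surface: z = 1.8 + 2.5/2 = 3.05 m.
Total vertical stress at mid-clay: σ_v = 19.2×1.8 + 18.9×1.25 = 58.185 kPa.
Pore pressure: u = 9.81×(3.05 − 1.7) = 13.244 kPa.
Initial effective stress: σ'_0 = σ_v − u = 58.185 − 13.244 = 44.941 kPa.
Final effective stress: σ'_f = σ'_0 + Δσ = 44.941 + 28.5 = 73.441 kPa.
Normally consolidated clay, so the full stress increment lies on the virgin compression line:
S_c = C_c·H/(1+e₀)·log₁₀(σ'_f/σ'_0) = 0.44×2.5/(1+1.07)×log₁₀(73.441/44.941)
    = 0.5314 × 0.2133 = 0.1133 m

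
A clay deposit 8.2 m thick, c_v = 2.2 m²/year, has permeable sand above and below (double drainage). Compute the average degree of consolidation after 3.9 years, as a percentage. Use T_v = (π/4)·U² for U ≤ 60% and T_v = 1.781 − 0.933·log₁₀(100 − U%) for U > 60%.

Drainage path length: H_d = H/2 = 4.1 m (double drainage).
T_v = c_v·t/H_d² = 2.2×3.9/4.1² = 0.51041.
T_v = 0.51041 corresponds to the U > 60% branch:
U = 1 − 10^((1.781 − T_v)/0.933)/100 = 0.7699

U ≈ 77 %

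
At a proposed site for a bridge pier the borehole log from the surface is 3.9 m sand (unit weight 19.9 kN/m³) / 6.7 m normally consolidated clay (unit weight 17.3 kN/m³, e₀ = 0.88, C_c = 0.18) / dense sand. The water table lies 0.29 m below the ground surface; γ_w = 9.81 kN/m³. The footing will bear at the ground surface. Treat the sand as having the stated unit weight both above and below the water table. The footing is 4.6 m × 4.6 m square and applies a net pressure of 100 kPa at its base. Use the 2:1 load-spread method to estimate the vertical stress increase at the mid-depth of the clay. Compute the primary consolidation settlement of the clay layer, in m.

Mid-depth of clay below the ground surface: z = 3.9 + 6.7/2 = 7.25 m.
Total vertical stress at mid-clay: σ_v = 19.9×3.9 + 17.3×3.35 = 135.56 kPa.
Pore pressure: u = 9.81×(7.25 − 0.29) = 68.278 kPa.
Initial effective stress: σ'_0 = σ_v − u = 135.56 − 68.278 = 67.282 kPa.
Stress increase at mid-clay by the 2:1 spreading method:
Δσ = qBL/((B+z)(L+z)) = 100×4.6×4.6/((4.6+7.25)(4.6+7.25)) = 15.069 kPa
Final effective stress: σ'_f = σ'_0 + Δσ = 67.282 + 15.069 = 82.351 kPa.
Normally consolidated clay, so the full stress increment lies on the virgin compression line:
S_c = C_c·H/(1+e₀)·log₁₀(σ'_f/σ'_0) = 0.18×6.7/(1+0.88)×log₁₀(82.351/67.282)
    = 0.64149 × 0.08777 = 0.0563 m

S_c ≈ 0.0563 m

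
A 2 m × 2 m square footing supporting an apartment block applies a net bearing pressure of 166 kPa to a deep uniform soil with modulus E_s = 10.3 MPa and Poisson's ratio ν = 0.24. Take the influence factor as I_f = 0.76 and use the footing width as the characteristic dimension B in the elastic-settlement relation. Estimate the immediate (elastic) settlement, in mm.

S_e ≈ 23.1 mm

Immediate (elastic) settlement: S_e = q·B·(1−ν²)/E_s · I_f.
E_s = 10.3 MPa = 10300 kPa.
S_e = 166 × 2 × (1 − 0.24²) / 10300 × 0.76
    = 166 × 2 × 0.9424 / 10300 × 0.76
    = 0.02309 m = 23.09 mm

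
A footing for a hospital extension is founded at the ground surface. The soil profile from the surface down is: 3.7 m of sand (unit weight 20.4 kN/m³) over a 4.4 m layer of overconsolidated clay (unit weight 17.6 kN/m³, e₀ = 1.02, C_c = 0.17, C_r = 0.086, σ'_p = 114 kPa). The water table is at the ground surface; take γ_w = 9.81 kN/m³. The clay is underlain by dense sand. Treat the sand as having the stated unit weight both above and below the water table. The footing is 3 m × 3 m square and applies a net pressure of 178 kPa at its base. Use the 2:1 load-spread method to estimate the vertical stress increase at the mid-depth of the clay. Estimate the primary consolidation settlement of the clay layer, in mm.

Mid-depth of clay below the ground surface: z = 3.7 + 4.4/2 = 5.9 m.
Total vertical stress at mid-clay: σ_v = 20.4×3.7 + 17.6×2.2 = 114.2 kPa.
Pore pressure: u = 9.81×(5.9 − 0) = 57.879 kPa.
Initial effective stress: σ'_0 = σ_v − u = 114.2 − 57.879 = 56.321 kPa.
Stress increase at mid-clay by the 2:1 spreading method:
Δσ = qBL/((B+z)(L+z)) = 178×3×3/((3+5.9)(3+5.9)) = 20.225 kPa
Final effective stress: σ'_f = 56.321 + 20.225 = 76.546 kPa.
σ'_f = 76.546 ≤ σ'_p = 114 kPa, so the clay remains overconsolidated and only the recompression index applies:
S_c = C_r·H/(1+e₀)·log₁₀(σ'_f/σ'_0) = 0.086×4.4/2.02×log₁₀(76.546/56.321)
    = 0.18733 × 0.13325 = 0.02496 m

S_c ≈ 25 mm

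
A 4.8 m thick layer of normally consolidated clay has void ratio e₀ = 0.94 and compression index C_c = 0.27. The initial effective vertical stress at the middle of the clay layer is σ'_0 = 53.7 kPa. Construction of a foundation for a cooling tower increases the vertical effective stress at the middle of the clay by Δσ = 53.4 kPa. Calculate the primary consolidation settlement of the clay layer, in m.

S_c ≈ 0.2 m

Final effective stress: σ'_f = σ'_0 + Δσ = 53.7 + 53.4 = 107.1 kPa.
Normally consolidated clay, so the full stress increment lies on the virgin compression line:
S_c = C_c·H/(1+e₀)·log₁₀(σ'_f/σ'_0) = 0.27×4.8/(1+0.94)×log₁₀(107.1/53.7)
    = 0.66804 × 0.29982 = 0.2003 m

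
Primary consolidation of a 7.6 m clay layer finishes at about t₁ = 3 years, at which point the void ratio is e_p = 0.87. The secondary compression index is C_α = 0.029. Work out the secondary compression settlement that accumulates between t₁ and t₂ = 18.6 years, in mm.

S_s ≈ 93.4 mm

Secondary compression: S_s = C_α·H/(1+e_p)·log₁₀(t₂/t₁)
S_s = 0.029×7.6/(1+0.87)×log₁₀(18.6/3)
    = 0.1179 × 0.7924 = 0.09339 m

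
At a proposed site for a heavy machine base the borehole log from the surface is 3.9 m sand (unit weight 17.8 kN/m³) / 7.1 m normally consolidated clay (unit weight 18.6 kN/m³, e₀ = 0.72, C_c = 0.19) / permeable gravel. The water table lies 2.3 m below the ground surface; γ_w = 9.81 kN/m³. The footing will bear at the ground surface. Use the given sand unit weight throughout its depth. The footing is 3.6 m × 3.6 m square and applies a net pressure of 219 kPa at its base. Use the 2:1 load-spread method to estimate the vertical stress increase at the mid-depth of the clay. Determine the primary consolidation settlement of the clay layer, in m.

S_c ≈ 0.0824 m

Mid-depth of clay below the ground surface: z = 3.9 + 7.1/2 = 7.45 m.
Total vertical stress at mid-clay: σ_v = 17.8×3.9 + 18.6×3.55 = 135.45 kPa.
Pore pressure: u = 9.81×(7.45 − 2.3) = 50.522 kPa.
Initial effective stress: σ'_0 = σ_v − u = 135.45 − 50.522 = 84.928 kPa.
Stress increase at mid-clay by the 2:1 spreading method:
Δσ = qBL/((B+z)(L+z)) = 219×3.6×3.6/((3.6+7.45)(3.6+7.45)) = 23.245 kPa
Final effective stress: σ'_f = σ'_0 + Δσ = 84.928 + 23.245 = 108.17 kPa.
Normally consolidated clay, so the full stress increment lies on the virgin compression line:
S_c = C_c·H/(1+e₀)·log₁₀(σ'_f/σ'_0) = 0.19×7.1/(1+0.72)×log₁₀(108.17/84.928)
    = 0.7843 × 0.10506 = 0.0824 m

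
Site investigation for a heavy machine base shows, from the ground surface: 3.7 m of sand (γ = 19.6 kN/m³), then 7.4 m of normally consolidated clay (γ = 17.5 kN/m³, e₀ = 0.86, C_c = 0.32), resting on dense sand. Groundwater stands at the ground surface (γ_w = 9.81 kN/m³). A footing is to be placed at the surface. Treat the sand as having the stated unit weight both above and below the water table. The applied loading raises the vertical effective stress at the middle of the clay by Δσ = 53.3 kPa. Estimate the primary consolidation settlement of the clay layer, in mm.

S_c ≈ 332 mm

Mid-depth of clay below the ground surface: z = 3.7 + 7.4/2 = 7.4 m.
Total vertical stress at mid-clay: σ_v = 19.6×3.7 + 17.5×3.7 = 137.27 kPa.
Pore pressure: u = 9.81×(7.4 − 0) = 72.594 kPa.
Initial effective stress: σ'_0 = σ_v − u = 137.27 − 72.594 = 64.676 kPa.
Final effective stress: σ'_f = σ'_0 + Δσ = 64.676 + 53.3 = 117.98 kPa.
Normally consolidated clay, so the full stress increment lies on the virgin compression line:
S_c = C_c·H/(1+e₀)·log₁₀(σ'_f/σ'_0) = 0.32×7.4/(1+0.86)×log₁₀(117.98/64.676)
    = 1.2731 × 0.26107 = 0.3324 m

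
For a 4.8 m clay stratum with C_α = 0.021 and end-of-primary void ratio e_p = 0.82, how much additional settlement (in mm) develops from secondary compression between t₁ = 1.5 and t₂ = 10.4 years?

S_s ≈ 46.6 mm

Secondary compression: S_s = C_α·H/(1+e_p)·log₁₀(t₂/t₁)
S_s = 0.021×4.8/(1+0.82)×log₁₀(10.4/1.5)
    = 0.05538 × 0.8409 = 0.04658 m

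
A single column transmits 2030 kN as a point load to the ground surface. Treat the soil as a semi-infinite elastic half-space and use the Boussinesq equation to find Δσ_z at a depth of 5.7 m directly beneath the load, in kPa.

Δσ_z ≈ 29.8 kPa

Boussinesq vertical stress below a point load on an elastic half-space:
Δσ_z = 3P/(2πz²) · [1 + (r/z)²]^(−5/2)
r/z = 0/5.7 = 0; [1+(r/z)²]^(−5/2) = 1.
Δσ_z = 3×2030/(2π×5.7²) × 1 = 29.832 × 1 = 29.83 kPa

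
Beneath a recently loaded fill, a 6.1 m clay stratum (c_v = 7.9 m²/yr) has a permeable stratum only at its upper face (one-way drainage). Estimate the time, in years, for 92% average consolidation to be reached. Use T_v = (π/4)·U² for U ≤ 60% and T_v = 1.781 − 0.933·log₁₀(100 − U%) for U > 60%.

Drainage path length: H_d = H = 6.1 m (single drainage).
U > 60%: T_v = 1.781 − 0.933·log₁₀(100 − 92) = 0.93842.
t = T_v·H_d²/c_v = 0.93842×6.1²/7.9 = 4.42 years.

t ≈ 4.42 years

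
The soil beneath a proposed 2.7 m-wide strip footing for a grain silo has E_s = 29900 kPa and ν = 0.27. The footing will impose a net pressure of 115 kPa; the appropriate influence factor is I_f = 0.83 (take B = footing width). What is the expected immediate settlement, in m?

S_e ≈ 0.00799 m

Immediate (elastic) settlement: S_e = q·B·(1−ν²)/E_s · I_f.
S_e = 115 × 2.7 × (1 − 0.27²) / 29900 × 0.83
    = 115 × 2.7 × 0.9271 / 29900 × 0.83
    = 0.007991 m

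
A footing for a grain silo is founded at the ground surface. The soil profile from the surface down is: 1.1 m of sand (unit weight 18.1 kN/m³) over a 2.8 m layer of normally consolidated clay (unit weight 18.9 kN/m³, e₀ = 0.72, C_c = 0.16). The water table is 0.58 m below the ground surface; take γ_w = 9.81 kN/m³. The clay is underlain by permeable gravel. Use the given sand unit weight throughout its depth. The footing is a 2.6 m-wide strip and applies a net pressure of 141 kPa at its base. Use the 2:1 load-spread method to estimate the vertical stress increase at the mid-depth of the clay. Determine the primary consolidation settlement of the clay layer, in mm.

Mid-depth of clay below the ground surface: z = 1.1 + 2.8/2 = 2.5 m.
Total vertical stress at mid-clay: σ_v = 18.1×1.1 + 18.9×1.4 = 46.37 kPa.
Pore pressure: u = 9.81×(2.5 − 0.58) = 18.835 kPa.
Initial effective stress: σ'_0 = σ_v − u = 46.37 − 18.835 = 27.535 kPa.
Stress increase at mid-clay by the 2:1 spreading method:
Δσ = qB/(B+z) = 141×2.6/(2.6+2.5) = 71.882 kPa
Final effective stress: σ'_f = σ'_0 + Δσ = 27.535 + 71.882 = 99.417 kPa.
Normally consolidated clay, so the full stress increment lies on the virgin compression line:
S_c = C_c·H/(1+e₀)·log₁₀(σ'_f/σ'_0) = 0.16×2.8/(1+0.72)×log₁₀(99.417/27.535)
    = 0.26047 × 0.55758 = 0.1452 m

S_c ≈ 145 mm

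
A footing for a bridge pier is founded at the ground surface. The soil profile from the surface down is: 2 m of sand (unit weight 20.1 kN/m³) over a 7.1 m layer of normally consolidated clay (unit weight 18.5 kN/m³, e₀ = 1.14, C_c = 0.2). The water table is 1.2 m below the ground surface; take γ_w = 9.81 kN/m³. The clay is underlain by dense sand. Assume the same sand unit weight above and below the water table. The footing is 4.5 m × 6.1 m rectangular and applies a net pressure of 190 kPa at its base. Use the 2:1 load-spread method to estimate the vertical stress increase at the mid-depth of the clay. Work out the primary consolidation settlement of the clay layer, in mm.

S_c ≈ 154 mm

Mid-depth of clay below the ground surface: z = 2 + 7.1/2 = 5.55 m.
Total vertical stress at mid-clay: σ_v = 20.1×2 + 18.5×3.55 = 105.88 kPa.
Pore pressure: u = 9.81×(5.55 − 1.2) = 42.673 kPa.
Initial effective stress: σ'_0 = σ_v − u = 105.88 − 42.673 = 63.207 kPa.
Stress increase at mid-clay by the 2:1 spreading method:
Δσ = qBL/((B+z)(L+z)) = 190×4.5×6.1/((4.5+5.55)(6.1+5.55)) = 44.546 kPa
Final effective stress: σ'_f = σ'_0 + Δσ = 63.207 + 44.546 = 107.75 kPa.
Normally consolidated clay, so the full stress increment lies on the virgin compression line:
S_c = C_c·H/(1+e₀)·log₁₀(σ'_f/σ'_0) = 0.2×7.1/(1+1.14)×log₁₀(107.75/63.207)
    = 0.66355 × 0.23165 = 0.1537 m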